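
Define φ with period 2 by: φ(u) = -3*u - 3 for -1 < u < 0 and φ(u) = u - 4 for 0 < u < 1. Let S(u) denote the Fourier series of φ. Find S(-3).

u = -3 differs from u = 1 by -2 full period(s), and the series is 2-periodic.
At u = 1 the one-sided limits are φ(1^-) = -3 and φ(1^+) = 0.
By Dirichlet's theorem the series converges to their average, [(-3) + (0)]/2 = -3/2.

-3/2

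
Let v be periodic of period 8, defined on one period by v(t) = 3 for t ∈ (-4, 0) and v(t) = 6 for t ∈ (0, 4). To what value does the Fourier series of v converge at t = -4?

9/2

t = -4 differs from t = 4 by -1 full period(s), and the series is 8-periodic.
At t = 4 the one-sided limits are v(4^-) = 6 and v(4^+) = 3.
By Dirichlet's theorem the series converges to their average, [(6) + (3)]/2 = 9/2.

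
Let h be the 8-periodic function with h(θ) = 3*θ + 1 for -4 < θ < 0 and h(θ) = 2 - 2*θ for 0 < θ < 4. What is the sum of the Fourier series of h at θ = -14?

-2

θ = -14 differs from θ = 2 by -2 full period(s), and the series is 8-periodic.
h is continuous at θ = 2 with value -2, so the series converges to -2 there.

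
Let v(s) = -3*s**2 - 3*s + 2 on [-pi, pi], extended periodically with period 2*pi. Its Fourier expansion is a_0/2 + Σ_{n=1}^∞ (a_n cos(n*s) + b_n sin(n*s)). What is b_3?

b_3 = 1/pi ∫_{-pi}^{pi} v(s) sin(3*s) ds.
Integrating by parts twice (tabular method), an antiderivative of (-3*s**2 - 3*s + 2) sin(3*s) is s**2*cos(3*s) - 2*s*sin(3*s)/3 + s*cos(3*s) - sin(3*s)/3 - 8*cos(3*s)/9; evaluating from -pi to pi: ∫_{-pi}^{pi} (-3*s**2 - 3*s + 2) sin(3*s) ds = (-pi**2 - pi + 8/9) - (-pi**2 + 8/9 + pi) = -2*pi.
Hence b_3 = (1/pi)·(-2*pi) = -2.

-2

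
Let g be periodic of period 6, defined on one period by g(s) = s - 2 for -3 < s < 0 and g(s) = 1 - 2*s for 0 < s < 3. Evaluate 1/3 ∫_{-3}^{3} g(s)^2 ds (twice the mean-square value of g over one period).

20

1/3 ∫_{-3}^{3} g(s)^2 ds = 1/3 · (60) = 20.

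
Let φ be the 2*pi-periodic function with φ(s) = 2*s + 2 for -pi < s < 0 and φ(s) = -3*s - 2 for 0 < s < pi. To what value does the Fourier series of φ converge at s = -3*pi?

-5*pi/2

s = -3*pi differs from s = -pi by -1 full period(s), and the series is 2*pi-periodic.
At s = -pi the one-sided limits are φ(-pi^-) = -3*pi - 2 and φ(-pi^+) = 2 - 2*pi.
By Dirichlet's theorem the series converges to their average, [(-3*pi - 2) + (2 - 2*pi)]/2 = -5*pi/2.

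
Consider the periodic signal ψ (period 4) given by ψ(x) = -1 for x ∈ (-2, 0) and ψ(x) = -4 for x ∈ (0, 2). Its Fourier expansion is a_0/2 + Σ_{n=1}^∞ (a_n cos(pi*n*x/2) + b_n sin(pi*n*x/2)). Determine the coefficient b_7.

-6/(7*pi)

b_7 = 1/2 ∫_{-2}^{2} ψ(x) sin(7*pi*x/2) dx.
Split the integral at the breakpoints.
Directly, an antiderivative of (-1) sin(7*pi*x/2) is 2*cos(7*pi*x/2)/(7*pi); evaluating from -2 to 0: ∫_{-2}^{0} (-1) sin(7*pi*x/2) dx = (2/(7*pi)) - (-2/(7*pi)) = 4/(7*pi).
Directly, an antiderivative of (-4) sin(7*pi*x/2) is 8*cos(7*pi*x/2)/(7*pi); evaluating from 0 to 2: ∫_{0}^{2} (-4) sin(7*pi*x/2) dx = (-8/(7*pi)) - (8/(7*pi)) = -16/(7*pi).
Summing the pieces and multiplying by (1/2) gives b_7 = -6/(7*pi).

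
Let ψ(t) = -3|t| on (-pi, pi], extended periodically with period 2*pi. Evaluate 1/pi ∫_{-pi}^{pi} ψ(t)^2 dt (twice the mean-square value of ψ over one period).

6*pi**2

1/pi ∫_{-pi}^{pi} ψ(t)^2 dt = 1/pi · (6*pi**3) = 6*pi**2.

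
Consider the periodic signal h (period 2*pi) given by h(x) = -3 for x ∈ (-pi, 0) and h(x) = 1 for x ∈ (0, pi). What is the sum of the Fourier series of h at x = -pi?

-1

At x = -pi the one-sided limits are h(-pi^-) = 1 and h(-pi^+) = -3.
By Dirichlet's theorem the series converges to their average, [(1) + (-3)]/2 = -1.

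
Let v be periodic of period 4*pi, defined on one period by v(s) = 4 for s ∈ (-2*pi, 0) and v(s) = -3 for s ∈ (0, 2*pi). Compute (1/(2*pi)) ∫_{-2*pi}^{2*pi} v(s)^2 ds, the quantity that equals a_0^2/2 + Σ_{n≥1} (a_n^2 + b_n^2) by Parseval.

25

(1/(2*pi)) ∫_{-2*pi}^{2*pi} v(s)^2 ds = (1/(2*pi)) · (50*pi) = 25.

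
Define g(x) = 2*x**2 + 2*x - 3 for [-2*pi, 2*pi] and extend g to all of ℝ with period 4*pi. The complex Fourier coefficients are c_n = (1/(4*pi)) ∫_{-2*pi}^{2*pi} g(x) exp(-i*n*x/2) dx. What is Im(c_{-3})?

Since g is real-valued, Im(c_{-3}) = -(1/(4*pi)) ∫_{-2*pi}^{2*pi} g(x) sin(-3*x/2) dx = b_{3}/2.
Integrating by parts twice (tabular method), an antiderivative of (2*x**2 + 2*x - 3) sin(-3*x/2) is 4*x**2*cos(3*x/2)/3 - 16*x*sin(3*x/2)/9 + 4*x*cos(3*x/2)/3 - 8*sin(3*x/2)/9 - 86*cos(3*x/2)/27; evaluating from -2*pi to 2*pi: ∫_{-2*pi}^{2*pi} (2*x**2 + 2*x - 3) sin(-3*x/2) dx = (-16*pi**2/3 - 8*pi/3 + 86/27) - (-16*pi**2/3 + 86/27 + 8*pi/3) = -16*pi/3.
Hence Im(c_{-3}) = (-1/(4*pi))·(-16*pi/3) = 4/3.

4/3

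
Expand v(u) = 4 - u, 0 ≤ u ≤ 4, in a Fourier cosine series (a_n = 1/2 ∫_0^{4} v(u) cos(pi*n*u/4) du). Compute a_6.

a_6 = 1/2 ∫_0^{4} (4 - u) cos(3*pi*u/2) du.
Integrating by parts (boundary term plus one more integral), an antiderivative of (4 - u) cos(3*pi*u/2) is -2*u*sin(3*pi*u/2)/(3*pi) + 8*sin(3*pi*u/2)/(3*pi) - 4*cos(3*pi*u/2)/(9*pi**2); evaluating from 0 to 4: ∫_{0}^{4} (4 - u) cos(3*pi*u/2) du = (-4/(9*pi**2)) - (-4/(9*pi**2)) = 0.
Hence a_6 = (1/2)·(0) = 0.

0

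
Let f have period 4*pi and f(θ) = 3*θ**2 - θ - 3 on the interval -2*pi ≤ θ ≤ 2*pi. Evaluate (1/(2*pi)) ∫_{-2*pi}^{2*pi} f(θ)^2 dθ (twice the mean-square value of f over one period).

-136*pi**2/3 + 18 + 288*pi**4/5

(1/(2*pi)) ∫_{-2*pi}^{2*pi} f(θ)^2 dθ = (1/(2*pi)) · (4*pi*(-340*pi**2 + 135 + 432*pi**4)/15) = -136*pi**2/3 + 18 + 288*pi**4/5.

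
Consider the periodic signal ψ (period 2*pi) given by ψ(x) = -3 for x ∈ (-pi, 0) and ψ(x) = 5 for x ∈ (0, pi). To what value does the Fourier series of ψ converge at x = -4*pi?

1

x = -4*pi differs from x = 0 by -2 full period(s), and the series is 2*pi-periodic.
At x = 0 the one-sided limits are ψ(0^-) = -3 and ψ(0^+) = 5.
By Dirichlet's theorem the series converges to their average, [(-3) + (5)]/2 = 1.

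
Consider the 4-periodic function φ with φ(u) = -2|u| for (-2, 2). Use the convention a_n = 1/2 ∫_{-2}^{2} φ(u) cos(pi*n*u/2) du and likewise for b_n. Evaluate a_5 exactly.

16/(25*pi**2)

a_5 = 1/2 ∫_{-2}^{2} φ(u) cos(5*pi*u/2) du.
φ is even and cos(5*pi*u/2) is even, so the integrand is even and a_5 = ∫_0^{2} φ(u) cos(5*pi*u/2) du.
Integrating by parts (boundary term plus one more integral), an antiderivative of (-2*u) cos(5*pi*u/2) is -4*u*sin(5*pi*u/2)/(5*pi) - 8*cos(5*pi*u/2)/(25*pi**2); evaluating from 0 to 2: ∫_{0}^{2} (-2*u) cos(5*pi*u/2) du = (8/(25*pi**2)) - (-8/(25*pi**2)) = 16/(25*pi**2).
Hence a_5 = 16/(25*pi**2).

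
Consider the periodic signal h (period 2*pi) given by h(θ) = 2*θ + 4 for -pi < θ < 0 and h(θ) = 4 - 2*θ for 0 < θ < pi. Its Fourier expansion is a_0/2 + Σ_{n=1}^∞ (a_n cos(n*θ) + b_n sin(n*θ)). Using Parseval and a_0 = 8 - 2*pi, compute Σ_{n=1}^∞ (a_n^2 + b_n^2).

2*pi**2/3

Parseval: a_0^2/2 + Σ_{n≥1} (a_n^2+b_n^2) = 1/pi ∫_{-pi}^{pi} h(θ)^2 dθ = -16*pi + 8*pi**2/3 + 32.
Subtract a_0^2/2 = 2*(4 - pi)**2: Σ (a_n^2+b_n^2) = 2*pi**2/3.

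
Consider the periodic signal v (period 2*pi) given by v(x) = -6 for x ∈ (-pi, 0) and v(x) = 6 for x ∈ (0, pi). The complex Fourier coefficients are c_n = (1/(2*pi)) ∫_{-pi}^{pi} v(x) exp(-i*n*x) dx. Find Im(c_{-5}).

12/(5*pi)

Since v is real-valued, Im(c_{-5}) = -(1/(2*pi)) ∫_{-pi}^{pi} v(x) sin(-5*x) dx = b_{5}/2.
v is odd and sin(-5*x) is odd, so the integrand is even: ∫_{-pi}^{pi} v(x) sin(-5*x) dx = 2∫_0^{pi} v(x) sin(-5*x) dx.
Directly, an antiderivative of (6) sin(-5*x) is 6*cos(5*x)/5; evaluating from 0 to pi: ∫_{0}^{pi} (6) sin(-5*x) dx = (-6/5) - (6/5) = -12/5.
So ∫_{-pi}^{pi} v(x) sin(-5*x) dx = -24/5.
Hence Im(c_{-5}) = (-1/(2*pi))·(-24/5) = 12/(5*pi).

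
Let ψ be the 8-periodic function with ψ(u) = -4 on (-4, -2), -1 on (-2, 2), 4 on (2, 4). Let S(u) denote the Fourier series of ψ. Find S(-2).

At u = -2 the one-sided limits are ψ(-2^-) = -4 and ψ(-2^+) = -1.
By Dirichlet's theorem the series converges to their average, [(-4) + (-1)]/2 = -5/2.

-5/2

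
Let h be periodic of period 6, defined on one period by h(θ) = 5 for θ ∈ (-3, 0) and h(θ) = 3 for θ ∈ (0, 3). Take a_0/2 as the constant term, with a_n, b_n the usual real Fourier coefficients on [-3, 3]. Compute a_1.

0

a_1 = 1/3 ∫_{-3}^{3} h(θ) cos(pi*θ/3) dθ.
Split the integral at the breakpoints.
Directly, an antiderivative of (5) cos(pi*θ/3) is 15*sin(pi*θ/3)/pi; evaluating from -3 to 0: ∫_{-3}^{0} (5) cos(pi*θ/3) dθ = (0) - (0) = 0.
Directly, an antiderivative of (3) cos(pi*θ/3) is 9*sin(pi*θ/3)/pi; evaluating from 0 to 3: ∫_{0}^{3} (3) cos(pi*θ/3) dθ = (0) - (0) = 0.
Summing the pieces and multiplying by (1/3) gives a_1 = 0.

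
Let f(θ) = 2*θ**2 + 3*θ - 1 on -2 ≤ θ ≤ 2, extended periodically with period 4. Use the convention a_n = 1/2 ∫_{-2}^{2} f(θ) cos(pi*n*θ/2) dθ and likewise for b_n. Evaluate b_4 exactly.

-3/pi

b_4 = 1/2 ∫_{-2}^{2} f(θ) sin(2*pi*θ) dθ.
Integrating by parts twice (tabular method), an antiderivative of (2*θ**2 + 3*θ - 1) sin(2*pi*θ) is -θ**2*cos(2*pi*θ)/pi + θ*sin(2*pi*θ)/pi**2 - 3*θ*cos(2*pi*θ)/(2*pi) + 3*sin(2*pi*θ)/(4*pi**2) + cos(2*pi*θ)/(2*pi**3) + cos(2*pi*θ)/(2*pi); evaluating from -2 to 2: ∫_{-2}^{2} (2*θ**2 + 3*θ - 1) sin(2*pi*θ) dθ = ((1 - 13*pi**2)/(2*pi**3)) - ((1 - pi**2)/(2*pi**3)) = -6/pi.
Hence b_4 = (1/2)·(-6/pi) = -3/pi.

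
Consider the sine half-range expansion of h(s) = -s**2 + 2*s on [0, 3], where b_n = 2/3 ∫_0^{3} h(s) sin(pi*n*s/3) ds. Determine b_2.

3/pi

b_2 = 2/3 ∫_0^{3} (-s**2 + 2*s) sin(2*pi*s/3) ds.
Integrating by parts twice (tabular method), an antiderivative of (-s**2 + 2*s) sin(2*pi*s/3) is 3*s**2*cos(2*pi*s/3)/(2*pi) - 9*s*sin(2*pi*s/3)/(2*pi**2) - 3*s*cos(2*pi*s/3)/pi + 9*sin(2*pi*s/3)/(2*pi**2) - 27*cos(2*pi*s/3)/(4*pi**3); evaluating from 0 to 3: ∫_{0}^{3} (-s**2 + 2*s) sin(2*pi*s/3) ds = (9*(-3 + 2*pi**2)/(4*pi**3)) - (-27/(4*pi**3)) = 9/(2*pi).
Hence b_2 = (2/3)·(9/(2*pi)) = 3/pi.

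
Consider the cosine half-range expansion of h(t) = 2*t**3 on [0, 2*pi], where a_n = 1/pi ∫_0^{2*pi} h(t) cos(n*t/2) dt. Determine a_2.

a_2 = 1/pi ∫_0^{2*pi} (2*t**3) cos(t) dt.
Integrating by parts three times (tabular method), an antiderivative of (2*t**3) cos(t) is 2*t**3*sin(t) + 6*t**2*cos(t) - 12*t*sin(t) - 12*cos(t); evaluating from 0 to 2*pi: ∫_{0}^{2*pi} (2*t**3) cos(t) dt = (-12 + 24*pi**2) - (-12) = 24*pi**2.
Hence a_2 = (1/pi)·(24*pi**2) = 24*pi.

24*pi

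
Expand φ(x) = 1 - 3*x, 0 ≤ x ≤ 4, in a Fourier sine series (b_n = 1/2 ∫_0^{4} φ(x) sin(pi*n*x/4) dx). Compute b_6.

b_6 = 1/2 ∫_0^{4} (1 - 3*x) sin(3*pi*x/2) dx.
Integrating by parts (boundary term plus one more integral), an antiderivative of (1 - 3*x) sin(3*pi*x/2) is 2*x*cos(3*pi*x/2)/pi - 4*sin(3*pi*x/2)/(3*pi**2) - 2*cos(3*pi*x/2)/(3*pi); evaluating from 0 to 4: ∫_{0}^{4} (1 - 3*x) sin(3*pi*x/2) dx = (22/(3*pi)) - (-2/(3*pi)) = 8/pi.
Hence b_6 = (1/2)·(8/pi) = 4/pi.

4/pi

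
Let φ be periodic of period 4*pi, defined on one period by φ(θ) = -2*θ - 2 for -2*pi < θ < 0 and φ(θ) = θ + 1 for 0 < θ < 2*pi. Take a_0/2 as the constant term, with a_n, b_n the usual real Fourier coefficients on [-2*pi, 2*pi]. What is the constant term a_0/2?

a_0 = (1/(2*pi)) ∫_{-2*pi}^{2*pi} φ(θ) dθ = (1/(2*pi)) · (2*pi*(-1 + 3*pi)) = -1 + 3*pi.
So the constant term a_0/2 = -1/2 + 3*pi/2.

-1/2 + 3*pi/2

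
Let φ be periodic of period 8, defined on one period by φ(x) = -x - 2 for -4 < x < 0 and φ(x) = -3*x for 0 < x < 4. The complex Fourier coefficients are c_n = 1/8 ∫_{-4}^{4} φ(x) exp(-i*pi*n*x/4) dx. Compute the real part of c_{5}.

8/(25*pi**2)

Since φ is real-valued, Re(c_{5}) = 1/8 ∫_{-4}^{4} φ(x) cos(5*pi*x/4) dx = a_{5}/2.
Split the integral at the breakpoints.
Integrating by parts (boundary term plus one more integral), an antiderivative of (-x - 2) cos(5*pi*x/4) is -4*x*sin(5*pi*x/4)/(5*pi) - 8*sin(5*pi*x/4)/(5*pi) - 16*cos(5*pi*x/4)/(25*pi**2); evaluating from -4 to 0: ∫_{-4}^{0} (-x - 2) cos(5*pi*x/4) dx = (-16/(25*pi**2)) - (16/(25*pi**2)) = -32/(25*pi**2).
Integrating by parts (boundary term plus one more integral), an antiderivative of (-3*x) cos(5*pi*x/4) is -12*x*sin(5*pi*x/4)/(5*pi) - 48*cos(5*pi*x/4)/(25*pi**2); evaluating from 0 to 4: ∫_{0}^{4} (-3*x) cos(5*pi*x/4) dx = (48/(25*pi**2)) - (-48/(25*pi**2)) = 96/(25*pi**2).
So ∫_{-4}^{4} φ(x) cos(5*pi*x/4) dx = 64/(25*pi**2).
Hence Re(c_{5}) = (1/8)·(64/(25*pi**2)) = 8/(25*pi**2).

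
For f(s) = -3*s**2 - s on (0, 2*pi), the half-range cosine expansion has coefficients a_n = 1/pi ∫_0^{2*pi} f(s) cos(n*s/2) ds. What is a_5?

a_5 = 1/pi ∫_0^{2*pi} (-3*s**2 - s) cos(5*s/2) ds.
Integrating by parts twice (tabular method), an antiderivative of (-3*s**2 - s) cos(5*s/2) is -6*s**2*sin(5*s/2)/5 - 2*s*sin(5*s/2)/5 - 24*s*cos(5*s/2)/25 + 48*sin(5*s/2)/125 - 4*cos(5*s/2)/25; evaluating from 0 to 2*pi: ∫_{0}^{2*pi} (-3*s**2 - s) cos(5*s/2) ds = (4/25 + 48*pi/25) - (-4/25) = 8/25 + 48*pi/25.
Hence a_5 = (1/pi)·(8/25 + 48*pi/25) = 8*(1 + 6*pi)/(25*pi).

8*(1 + 6*pi)/(25*pi)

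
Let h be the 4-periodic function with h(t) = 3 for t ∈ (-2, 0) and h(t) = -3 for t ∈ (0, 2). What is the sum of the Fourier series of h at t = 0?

At t = 0 the one-sided limits are h(0^-) = 3 and h(0^+) = -3.
By Dirichlet's theorem the series converges to their average, [(3) + (-3)]/2 = 0.

0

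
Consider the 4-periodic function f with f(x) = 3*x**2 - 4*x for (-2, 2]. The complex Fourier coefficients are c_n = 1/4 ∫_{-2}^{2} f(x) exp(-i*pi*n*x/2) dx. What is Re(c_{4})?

Since f is real-valued, Re(c_{4}) = 1/4 ∫_{-2}^{2} f(x) cos(2*pi*x) dx = a_{4}/2.
Integrating by parts twice (tabular method), an antiderivative of (3*x**2 - 4*x) cos(2*pi*x) is 3*x**2*sin(2*pi*x)/(2*pi) - 2*x*sin(2*pi*x)/pi + 3*x*cos(2*pi*x)/(2*pi**2) - 3*sin(2*pi*x)/(4*pi**3) - cos(2*pi*x)/pi**2; evaluating from -2 to 2: ∫_{-2}^{2} (3*x**2 - 4*x) cos(2*pi*x) dx = (2/pi**2) - (-4/pi**2) = 6/pi**2.
Hence Re(c_{4}) = (1/4)·(6/pi**2) = 3/(2*pi**2).

3/(2*pi**2)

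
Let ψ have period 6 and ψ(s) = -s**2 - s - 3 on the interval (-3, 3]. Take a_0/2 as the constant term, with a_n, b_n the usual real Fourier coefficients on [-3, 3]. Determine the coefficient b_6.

b_6 = 1/3 ∫_{-3}^{3} ψ(s) sin(2*pi*s) ds.
Integrating by parts twice (tabular method), an antiderivative of (-s**2 - s - 3) sin(2*pi*s) is s**2*cos(2*pi*s)/(2*pi) - s*sin(2*pi*s)/(2*pi**2) + s*cos(2*pi*s)/(2*pi) - sin(2*pi*s)/(4*pi**2) - cos(2*pi*s)/(4*pi**3) + 3*cos(2*pi*s)/(2*pi); evaluating from -3 to 3: ∫_{-3}^{3} (-s**2 - s - 3) sin(2*pi*s) ds = ((-1 + 30*pi**2)/(4*pi**3)) - ((-1 + 18*pi**2)/(4*pi**3)) = 3/pi.
Hence b_6 = (1/3)·(3/pi) = 1/pi.

1/pi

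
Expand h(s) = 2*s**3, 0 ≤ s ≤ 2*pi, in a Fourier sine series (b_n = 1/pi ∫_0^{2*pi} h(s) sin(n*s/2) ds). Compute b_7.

-192/343 + 32*pi**2/7

b_7 = 1/pi ∫_0^{2*pi} (2*s**3) sin(7*s/2) ds.
Integrating by parts three times (tabular method), an antiderivative of (2*s**3) sin(7*s/2) is -4*s**3*cos(7*s/2)/7 + 24*s**2*sin(7*s/2)/49 + 96*s*cos(7*s/2)/343 - 192*sin(7*s/2)/2401; evaluating from 0 to 2*pi: ∫_{0}^{2*pi} (2*s**3) sin(7*s/2) ds = (32*pi*(-6 + 49*pi**2)/343) - (0) = 32*pi*(-6 + 49*pi**2)/343.
Hence b_7 = (1/pi)·(32*pi*(-6 + 49*pi**2)/343) = -192/343 + 32*pi**2/7.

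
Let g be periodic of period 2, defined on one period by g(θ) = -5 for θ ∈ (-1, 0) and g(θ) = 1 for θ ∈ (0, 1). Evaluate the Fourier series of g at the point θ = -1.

-2

At θ = -1 the one-sided limits are g(-1^-) = 1 and g(-1^+) = -5.
By Dirichlet's theorem the series converges to their average, [(1) + (-5)]/2 = -2.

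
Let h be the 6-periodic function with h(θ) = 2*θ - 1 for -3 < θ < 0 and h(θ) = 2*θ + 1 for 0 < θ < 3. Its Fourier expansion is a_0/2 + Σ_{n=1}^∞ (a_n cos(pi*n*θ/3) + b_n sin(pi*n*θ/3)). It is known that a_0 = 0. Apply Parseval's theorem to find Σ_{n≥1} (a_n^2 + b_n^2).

Parseval: a_0^2/2 + Σ_{n≥1} (a_n^2+b_n^2) = 1/3 ∫_{-3}^{3} h(θ)^2 dθ = 38.
Subtract a_0^2/2 = 0: Σ (a_n^2+b_n^2) = 38.

38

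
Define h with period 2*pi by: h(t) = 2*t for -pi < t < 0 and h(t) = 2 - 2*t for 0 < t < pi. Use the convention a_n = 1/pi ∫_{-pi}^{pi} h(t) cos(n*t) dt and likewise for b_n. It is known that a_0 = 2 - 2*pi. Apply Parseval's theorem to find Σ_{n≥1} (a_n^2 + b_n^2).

2 + 2*pi**2/3

Parseval: a_0^2/2 + Σ_{n≥1} (a_n^2+b_n^2) = 1/pi ∫_{-pi}^{pi} h(t)^2 dt = -4*pi + 4 + 8*pi**2/3.
Subtract a_0^2/2 = 2*(1 - pi)**2: Σ (a_n^2+b_n^2) = 2 + 2*pi**2/3.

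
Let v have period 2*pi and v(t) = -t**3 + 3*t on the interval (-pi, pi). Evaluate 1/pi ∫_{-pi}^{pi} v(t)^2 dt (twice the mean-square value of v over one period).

1/pi ∫_{-pi}^{pi} v(t)^2 dt = 1/pi · (2*pi**3*(-42*pi**2 + 105 + 5*pi**4)/35) = 2*pi**2*(-42*pi**2 + 105 + 5*pi**4)/35.

2*pi**2*(-42*pi**2 + 105 + 5*pi**4)/35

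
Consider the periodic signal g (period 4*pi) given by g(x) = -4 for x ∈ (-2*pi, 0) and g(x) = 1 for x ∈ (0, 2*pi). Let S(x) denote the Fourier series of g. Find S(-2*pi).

At x = -2*pi the one-sided limits are g(-2*pi^-) = 1 and g(-2*pi^+) = -4.
By Dirichlet's theorem the series converges to their average, [(1) + (-4)]/2 = -3/2.

-3/2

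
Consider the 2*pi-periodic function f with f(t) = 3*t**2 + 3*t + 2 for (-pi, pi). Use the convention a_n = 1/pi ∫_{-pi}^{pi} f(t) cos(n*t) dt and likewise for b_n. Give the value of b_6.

b_6 = 1/pi ∫_{-pi}^{pi} f(t) sin(6*t) dt.
Integrating by parts twice (tabular method), an antiderivative of (3*t**2 + 3*t + 2) sin(6*t) is -t**2*cos(6*t)/2 + t*sin(6*t)/6 - t*cos(6*t)/2 + sin(6*t)/12 - 11*cos(6*t)/36; evaluating from -pi to pi: ∫_{-pi}^{pi} (3*t**2 + 3*t + 2) sin(6*t) dt = (-pi**2/2 - pi/2 - 11/36) - (-pi**2/2 - 11/36 + pi/2) = -pi.
Hence b_6 = (1/pi)·(-pi) = -1.

-1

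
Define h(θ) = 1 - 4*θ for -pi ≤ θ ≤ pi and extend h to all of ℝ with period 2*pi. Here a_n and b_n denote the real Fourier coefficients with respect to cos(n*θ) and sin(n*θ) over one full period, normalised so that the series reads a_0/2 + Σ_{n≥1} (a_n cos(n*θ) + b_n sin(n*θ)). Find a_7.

0

a_7 = 1/pi ∫_{-pi}^{pi} h(θ) cos(7*θ) dθ.
Integrating by parts (boundary term plus one more integral), an antiderivative of (1 - 4*θ) cos(7*θ) is -4*θ*sin(7*θ)/7 + sin(7*θ)/7 - 4*cos(7*θ)/49; evaluating from -pi to pi: ∫_{-pi}^{pi} (1 - 4*θ) cos(7*θ) dθ = (4/49) - (4/49) = 0.
Hence a_7 = (1/pi)·(0) = 0.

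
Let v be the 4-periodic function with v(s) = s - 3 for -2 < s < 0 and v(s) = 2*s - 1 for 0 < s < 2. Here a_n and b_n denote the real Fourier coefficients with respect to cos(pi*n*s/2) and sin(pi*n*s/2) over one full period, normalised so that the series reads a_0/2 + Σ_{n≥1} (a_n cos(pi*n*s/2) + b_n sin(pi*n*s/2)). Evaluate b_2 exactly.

-3/pi

b_2 = 1/2 ∫_{-2}^{2} v(s) sin(pi*s) ds.
Split the integral at the breakpoints.
Integrating by parts (boundary term plus one more integral), an antiderivative of (s - 3) sin(pi*s) is -s*cos(pi*s)/pi + sin(pi*s)/pi**2 + 3*cos(pi*s)/pi; evaluating from -2 to 0: ∫_{-2}^{0} (s - 3) sin(pi*s) ds = (3/pi) - (5/pi) = -2/pi.
Integrating by parts (boundary term plus one more integral), an antiderivative of (2*s - 1) sin(pi*s) is -2*s*cos(pi*s)/pi + 2*sin(pi*s)/pi**2 + cos(pi*s)/pi; evaluating from 0 to 2: ∫_{0}^{2} (2*s - 1) sin(pi*s) ds = (-3/pi) - (1/pi) = -4/pi.
Summing the pieces and multiplying by (1/2) gives b_2 = -3/pi.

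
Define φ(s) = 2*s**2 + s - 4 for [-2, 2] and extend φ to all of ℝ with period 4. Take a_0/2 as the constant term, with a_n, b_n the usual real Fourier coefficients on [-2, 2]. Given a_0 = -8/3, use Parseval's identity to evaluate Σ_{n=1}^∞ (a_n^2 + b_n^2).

Parseval: a_0^2/2 + Σ_{n≥1} (a_n^2+b_n^2) = 1/2 ∫_{-2}^{2} φ(s)^2 ds = 88/5.
Subtract a_0^2/2 = 32/9: Σ (a_n^2+b_n^2) = 632/45.

632/45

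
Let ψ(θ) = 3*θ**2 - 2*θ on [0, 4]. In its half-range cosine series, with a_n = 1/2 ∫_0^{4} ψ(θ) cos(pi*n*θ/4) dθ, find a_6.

16/(3*pi**2)

a_6 = 1/2 ∫_0^{4} (3*θ**2 - 2*θ) cos(3*pi*θ/2) dθ.
Integrating by parts twice (tabular method), an antiderivative of (3*θ**2 - 2*θ) cos(3*pi*θ/2) is 2*θ**2*sin(3*pi*θ/2)/pi - 4*θ*sin(3*pi*θ/2)/(3*pi) + 8*θ*cos(3*pi*θ/2)/(3*pi**2) - 16*sin(3*pi*θ/2)/(9*pi**3) - 8*cos(3*pi*θ/2)/(9*pi**2); evaluating from 0 to 4: ∫_{0}^{4} (3*θ**2 - 2*θ) cos(3*pi*θ/2) dθ = (88/(9*pi**2)) - (-8/(9*pi**2)) = 32/(3*pi**2).
Hence a_6 = (1/2)·(32/(3*pi**2)) = 16/(3*pi**2).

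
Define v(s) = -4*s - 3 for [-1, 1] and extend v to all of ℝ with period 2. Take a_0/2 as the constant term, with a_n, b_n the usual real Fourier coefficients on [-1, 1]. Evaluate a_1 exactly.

a_1 = ∫_{-1}^{1} v(s) cos(pi*s) ds.
Integrating by parts (boundary term plus one more integral), an antiderivative of (-4*s - 3) cos(pi*s) is -4*s*sin(pi*s)/pi - 3*sin(pi*s)/pi - 4*cos(pi*s)/pi**2; evaluating from -1 to 1: ∫_{-1}^{1} (-4*s - 3) cos(pi*s) ds = (4/pi**2) - (4/pi**2) = 0.
Hence a_1 = 0.

0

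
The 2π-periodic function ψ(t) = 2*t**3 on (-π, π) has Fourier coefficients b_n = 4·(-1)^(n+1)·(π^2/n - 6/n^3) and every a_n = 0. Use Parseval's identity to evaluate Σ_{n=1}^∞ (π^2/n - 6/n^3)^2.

Parseval: Σ b_n^2 = (1/π) ∫_{-π}^{π} ψ(t)^2 dt = 8*pi**6/7.
b_n^2 = 16·(π^2/n - 6/n^3)^2, so the sum equals (8*pi**6/7)/16 = pi**6/14.

pi**6/14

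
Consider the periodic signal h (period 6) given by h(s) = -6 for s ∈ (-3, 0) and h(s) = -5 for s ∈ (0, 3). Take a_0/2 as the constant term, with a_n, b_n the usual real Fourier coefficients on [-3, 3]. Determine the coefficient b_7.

2/(7*pi)

b_7 = 1/3 ∫_{-3}^{3} h(s) sin(7*pi*s/3) ds.
Split the integral at the breakpoints.
Directly, an antiderivative of (-6) sin(7*pi*s/3) is 18*cos(7*pi*s/3)/(7*pi); evaluating from -3 to 0: ∫_{-3}^{0} (-6) sin(7*pi*s/3) ds = (18/(7*pi)) - (-18/(7*pi)) = 36/(7*pi).
Directly, an antiderivative of (-5) sin(7*pi*s/3) is 15*cos(7*pi*s/3)/(7*pi); evaluating from 0 to 3: ∫_{0}^{3} (-5) sin(7*pi*s/3) ds = (-15/(7*pi)) - (15/(7*pi)) = -30/(7*pi).
Summing the pieces and multiplying by (1/3) gives b_7 = 2/(7*pi).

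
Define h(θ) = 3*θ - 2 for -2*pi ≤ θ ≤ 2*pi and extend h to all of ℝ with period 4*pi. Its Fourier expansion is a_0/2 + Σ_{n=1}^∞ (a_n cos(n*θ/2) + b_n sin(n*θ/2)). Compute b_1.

b_1 = (1/(2*pi)) ∫_{-2*pi}^{2*pi} h(θ) sin(θ/2) dθ.
Integrating by parts (boundary term plus one more integral), an antiderivative of (3*θ - 2) sin(θ/2) is -6*θ*cos(θ/2) + 12*sin(θ/2) + 4*cos(θ/2); evaluating from -2*pi to 2*pi: ∫_{-2*pi}^{2*pi} (3*θ - 2) sin(θ/2) dθ = (-4 + 12*pi) - (-12*pi - 4) = 24*pi.
Hence b_1 = (1/(2*pi))·(24*pi) = 12.

12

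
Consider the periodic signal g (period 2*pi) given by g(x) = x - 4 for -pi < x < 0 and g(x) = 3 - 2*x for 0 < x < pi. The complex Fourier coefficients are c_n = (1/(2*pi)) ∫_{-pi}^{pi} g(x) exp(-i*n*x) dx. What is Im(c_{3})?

Since g is real-valued, Im(c_{3}) = -(1/(2*pi)) ∫_{-pi}^{pi} g(x) sin(3*x) dx = -b_{3}/2.
Split the integral at the breakpoints.
Integrating by parts (boundary term plus one more integral), an antiderivative of (x - 4) sin(3*x) is -x*cos(3*x)/3 + sin(3*x)/9 + 4*cos(3*x)/3; evaluating from -pi to 0: ∫_{-pi}^{0} (x - 4) sin(3*x) dx = (4/3) - (-4/3 - pi/3) = pi/3 + 8/3.
Integrating by parts (boundary term plus one more integral), an antiderivative of (3 - 2*x) sin(3*x) is 2*x*cos(3*x)/3 - 2*sin(3*x)/9 - cos(3*x); evaluating from 0 to pi: ∫_{0}^{pi} (3 - 2*x) sin(3*x) dx = (1 - 2*pi/3) - (-1) = 2 - 2*pi/3.
So ∫_{-pi}^{pi} g(x) sin(3*x) dx = 14/3 - pi/3.
Hence Im(c_{3}) = (-1/(2*pi))·(14/3 - pi/3) = (-14 + pi)/(6*pi).

(-14 + pi)/(6*pi)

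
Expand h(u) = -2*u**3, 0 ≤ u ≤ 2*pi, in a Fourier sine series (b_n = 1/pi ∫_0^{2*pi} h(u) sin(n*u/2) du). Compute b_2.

-24 + 16*pi**2

b_2 = 1/pi ∫_0^{2*pi} (-2*u**3) sin(u) du.
Integrating by parts three times (tabular method), an antiderivative of (-2*u**3) sin(u) is 2*u**3*cos(u) - 6*u**2*sin(u) - 12*u*cos(u) + 12*sin(u); evaluating from 0 to 2*pi: ∫_{0}^{2*pi} (-2*u**3) sin(u) du = (-24*pi + 16*pi**3) - (0) = -24*pi + 16*pi**3.
Hence b_2 = (1/pi)·(-24*pi + 16*pi**3) = -24 + 16*pi**2.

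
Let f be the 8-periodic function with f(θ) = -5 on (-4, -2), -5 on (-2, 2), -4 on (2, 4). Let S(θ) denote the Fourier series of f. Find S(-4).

θ = -4 differs from θ = 4 by -1 full period(s), and the series is 8-periodic.
At θ = 4 the one-sided limits are f(4^-) = -4 and f(4^+) = -5.
By Dirichlet's theorem the series converges to their average, [(-4) + (-5)]/2 = -9/2.

-9/2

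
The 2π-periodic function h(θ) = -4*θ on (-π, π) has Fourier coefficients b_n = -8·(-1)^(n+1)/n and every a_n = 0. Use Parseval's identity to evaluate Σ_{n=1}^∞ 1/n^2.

pi**2/6

Parseval: Σ b_n^2 = (1/π) ∫_{-π}^{π} h(θ)^2 dθ = 32*pi**2/3.
Σ b_n^2 = Σ 64/n^2, so Σ 1/n^2 = (32*pi**2/3)/64 = pi**2/6.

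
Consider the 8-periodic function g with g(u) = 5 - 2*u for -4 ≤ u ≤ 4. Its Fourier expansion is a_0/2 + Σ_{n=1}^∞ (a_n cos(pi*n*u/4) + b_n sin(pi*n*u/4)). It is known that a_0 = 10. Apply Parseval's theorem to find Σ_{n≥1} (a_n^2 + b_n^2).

Parseval: a_0^2/2 + Σ_{n≥1} (a_n^2+b_n^2) = 1/4 ∫_{-4}^{4} g(u)^2 du = 278/3.
Subtract a_0^2/2 = 50: Σ (a_n^2+b_n^2) = 128/3.

128/3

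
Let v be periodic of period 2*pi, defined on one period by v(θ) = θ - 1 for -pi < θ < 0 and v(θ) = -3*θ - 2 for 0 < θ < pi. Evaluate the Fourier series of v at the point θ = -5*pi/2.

-pi/2 - 1

θ = -5*pi/2 differs from θ = -pi/2 by -1 full period(s), and the series is 2*pi-periodic.
v is continuous at θ = -pi/2 with value -pi/2 - 1, so the series converges to -pi/2 - 1 there.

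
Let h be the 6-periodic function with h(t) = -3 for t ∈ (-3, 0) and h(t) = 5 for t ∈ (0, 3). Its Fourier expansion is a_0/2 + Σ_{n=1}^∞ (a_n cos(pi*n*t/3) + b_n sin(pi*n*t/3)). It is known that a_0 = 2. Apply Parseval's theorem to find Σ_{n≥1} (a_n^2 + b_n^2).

Parseval: a_0^2/2 + Σ_{n≥1} (a_n^2+b_n^2) = 1/3 ∫_{-3}^{3} h(t)^2 dt = 34.
Subtract a_0^2/2 = 2: Σ (a_n^2+b_n^2) = 32.

32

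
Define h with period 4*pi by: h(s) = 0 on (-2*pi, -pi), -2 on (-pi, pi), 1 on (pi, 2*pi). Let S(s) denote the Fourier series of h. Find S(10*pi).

1/2

s = 10*pi differs from s = 2*pi by 2 full period(s), and the series is 4*pi-periodic.
At s = 2*pi the one-sided limits are h(2*pi^-) = 1 and h(2*pi^+) = 0.
By Dirichlet's theorem the series converges to their average, [(1) + (0)]/2 = 1/2.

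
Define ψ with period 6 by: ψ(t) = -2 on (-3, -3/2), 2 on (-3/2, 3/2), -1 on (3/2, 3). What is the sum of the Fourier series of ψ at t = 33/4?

-1

t = 33/4 differs from t = 9/4 by 1 full period(s), and the series is 6-periodic.
ψ is continuous at t = 9/4 with value -1, so the series converges to -1 there.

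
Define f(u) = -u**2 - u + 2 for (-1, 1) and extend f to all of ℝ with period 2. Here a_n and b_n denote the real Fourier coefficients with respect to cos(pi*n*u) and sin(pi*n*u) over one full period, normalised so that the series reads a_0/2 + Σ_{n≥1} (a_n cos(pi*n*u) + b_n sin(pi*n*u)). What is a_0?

10/3

a_0 = ∫_{-1}^{1} f(u) du = 10/3.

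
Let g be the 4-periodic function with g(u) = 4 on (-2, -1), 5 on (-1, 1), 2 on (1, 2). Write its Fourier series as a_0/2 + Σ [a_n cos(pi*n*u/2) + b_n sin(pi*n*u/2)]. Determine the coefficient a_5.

a_5 = 1/2 ∫_{-2}^{2} g(u) cos(5*pi*u/2) du.
Split the integral at the breakpoints.
Directly, an antiderivative of (4) cos(5*pi*u/2) is 8*sin(5*pi*u/2)/(5*pi); evaluating from -2 to -1: ∫_{-2}^{-1} (4) cos(5*pi*u/2) du = (-8/(5*pi)) - (0) = -8/(5*pi).
Directly, an antiderivative of (5) cos(5*pi*u/2) is 2*sin(5*pi*u/2)/pi; evaluating from -1 to 1: ∫_{-1}^{1} (5) cos(5*pi*u/2) du = (2/pi) - (-2/pi) = 4/pi.
Directly, an antiderivative of (2) cos(5*pi*u/2) is 4*sin(5*pi*u/2)/(5*pi); evaluating from 1 to 2: ∫_{1}^{2} (2) cos(5*pi*u/2) du = (0) - (4/(5*pi)) = -4/(5*pi).
Summing the pieces and multiplying by (1/2) gives a_5 = 4/(5*pi).

4/(5*pi)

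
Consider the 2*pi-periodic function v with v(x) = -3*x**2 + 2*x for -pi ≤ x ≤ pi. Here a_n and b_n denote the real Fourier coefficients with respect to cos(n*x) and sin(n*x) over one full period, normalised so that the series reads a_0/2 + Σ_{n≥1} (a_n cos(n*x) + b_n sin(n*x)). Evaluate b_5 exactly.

4/5

b_5 = 1/pi ∫_{-pi}^{pi} v(x) sin(5*x) dx.
Integrating by parts twice (tabular method), an antiderivative of (-3*x**2 + 2*x) sin(5*x) is 3*x**2*cos(5*x)/5 - 6*x*sin(5*x)/25 - 2*x*cos(5*x)/5 + 2*sin(5*x)/25 - 6*cos(5*x)/125; evaluating from -pi to pi: ∫_{-pi}^{pi} (-3*x**2 + 2*x) sin(5*x) dx = (-3*pi**2/5 + 6/125 + 2*pi/5) - (-3*pi**2/5 - 2*pi/5 + 6/125) = 4*pi/5.
Hence b_5 = (1/pi)·(4*pi/5) = 4/5.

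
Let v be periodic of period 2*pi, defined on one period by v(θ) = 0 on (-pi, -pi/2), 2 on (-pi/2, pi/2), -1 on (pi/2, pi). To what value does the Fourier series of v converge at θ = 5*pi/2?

θ = 5*pi/2 differs from θ = pi/2 by 1 full period(s), and the series is 2*pi-periodic.
At θ = pi/2 the one-sided limits are v(pi/2^-) = 2 and v(pi/2^+) = -1.
By Dirichlet's theorem the series converges to their average, [(2) + (-1)]/2 = 1/2.

1/2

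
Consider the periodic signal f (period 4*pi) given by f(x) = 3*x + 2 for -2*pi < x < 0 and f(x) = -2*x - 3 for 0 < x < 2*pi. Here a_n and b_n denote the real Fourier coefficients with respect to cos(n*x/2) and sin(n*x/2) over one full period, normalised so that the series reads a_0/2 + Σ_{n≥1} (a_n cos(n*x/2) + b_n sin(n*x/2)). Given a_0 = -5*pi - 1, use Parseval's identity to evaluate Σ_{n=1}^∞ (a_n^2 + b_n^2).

Parseval: a_0^2/2 + Σ_{n≥1} (a_n^2+b_n^2) = (1/(2*pi)) ∫_{-2*pi}^{2*pi} f(x)^2 dx = 13 + 52*pi**2/3.
Subtract a_0^2/2 = (1 + 5*pi)**2/2: Σ (a_n^2+b_n^2) = -5*pi + 25/2 + 29*pi**2/6.

-5*pi + 25/2 + 29*pi**2/6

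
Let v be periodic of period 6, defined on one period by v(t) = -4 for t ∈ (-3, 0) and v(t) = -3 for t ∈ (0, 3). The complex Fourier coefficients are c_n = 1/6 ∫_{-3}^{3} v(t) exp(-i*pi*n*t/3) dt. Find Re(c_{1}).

Since v is real-valued, Re(c_{1}) = 1/6 ∫_{-3}^{3} v(t) cos(pi*t/3) dt = a_{1}/2.
Split the integral at the breakpoints.
Directly, an antiderivative of (-4) cos(pi*t/3) is -12*sin(pi*t/3)/pi; evaluating from -3 to 0: ∫_{-3}^{0} (-4) cos(pi*t/3) dt = (0) - (0) = 0.
Directly, an antiderivative of (-3) cos(pi*t/3) is -9*sin(pi*t/3)/pi; evaluating from 0 to 3: ∫_{0}^{3} (-3) cos(pi*t/3) dt = (0) - (0) = 0.
So ∫_{-3}^{3} v(t) cos(pi*t/3) dt = 0.
Hence Re(c_{1}) = (1/6)·(0) = 0.

0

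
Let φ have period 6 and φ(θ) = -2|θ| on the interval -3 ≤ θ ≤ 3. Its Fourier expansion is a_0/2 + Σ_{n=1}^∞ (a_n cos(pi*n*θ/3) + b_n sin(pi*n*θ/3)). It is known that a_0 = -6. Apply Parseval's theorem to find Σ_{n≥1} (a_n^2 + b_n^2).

6

Parseval: a_0^2/2 + Σ_{n≥1} (a_n^2+b_n^2) = 1/3 ∫_{-3}^{3} φ(θ)^2 dθ = 24.
Subtract a_0^2/2 = 18: Σ (a_n^2+b_n^2) = 6.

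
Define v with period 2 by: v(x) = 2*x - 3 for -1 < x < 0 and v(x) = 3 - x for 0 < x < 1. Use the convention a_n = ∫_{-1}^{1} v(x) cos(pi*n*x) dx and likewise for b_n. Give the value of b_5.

b_5 = ∫_{-1}^{1} v(x) sin(5*pi*x) dx.
Split the integral at the breakpoints.
Integrating by parts (boundary term plus one more integral), an antiderivative of (2*x - 3) sin(5*pi*x) is -2*x*cos(5*pi*x)/(5*pi) + 2*sin(5*pi*x)/(25*pi**2) + 3*cos(5*pi*x)/(5*pi); evaluating from -1 to 0: ∫_{-1}^{0} (2*x - 3) sin(5*pi*x) dx = (3/(5*pi)) - (-1/pi) = 8/(5*pi).
Integrating by parts (boundary term plus one more integral), an antiderivative of (3 - x) sin(5*pi*x) is x*cos(5*pi*x)/(5*pi) - sin(5*pi*x)/(25*pi**2) - 3*cos(5*pi*x)/(5*pi); evaluating from 0 to 1: ∫_{0}^{1} (3 - x) sin(5*pi*x) dx = (2/(5*pi)) - (-3/(5*pi)) = 1/pi.
Summing the pieces gives b_5 = 13/(5*pi).

13/(5*pi)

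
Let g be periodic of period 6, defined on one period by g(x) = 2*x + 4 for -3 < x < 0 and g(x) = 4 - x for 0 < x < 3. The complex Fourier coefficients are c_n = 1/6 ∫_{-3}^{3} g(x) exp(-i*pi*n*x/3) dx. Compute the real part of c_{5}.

Since g is real-valued, Re(c_{5}) = 1/6 ∫_{-3}^{3} g(x) cos(5*pi*x/3) dx = a_{5}/2.
Split the integral at the breakpoints.
Integrating by parts (boundary term plus one more integral), an antiderivative of (2*x + 4) cos(5*pi*x/3) is 6*x*sin(5*pi*x/3)/(5*pi) + 12*sin(5*pi*x/3)/(5*pi) + 18*cos(5*pi*x/3)/(25*pi**2); evaluating from -3 to 0: ∫_{-3}^{0} (2*x + 4) cos(5*pi*x/3) dx = (18/(25*pi**2)) - (-18/(25*pi**2)) = 36/(25*pi**2).
Integrating by parts (boundary term plus one more integral), an antiderivative of (4 - x) cos(5*pi*x/3) is -3*x*sin(5*pi*x/3)/(5*pi) + 12*sin(5*pi*x/3)/(5*pi) - 9*cos(5*pi*x/3)/(25*pi**2); evaluating from 0 to 3: ∫_{0}^{3} (4 - x) cos(5*pi*x/3) dx = (9/(25*pi**2)) - (-9/(25*pi**2)) = 18/(25*pi**2).
So ∫_{-3}^{3} g(x) cos(5*pi*x/3) dx = 54/(25*pi**2).
Hence Re(c_{5}) = (1/6)·(54/(25*pi**2)) = 9/(25*pi**2).

9/(25*pi**2)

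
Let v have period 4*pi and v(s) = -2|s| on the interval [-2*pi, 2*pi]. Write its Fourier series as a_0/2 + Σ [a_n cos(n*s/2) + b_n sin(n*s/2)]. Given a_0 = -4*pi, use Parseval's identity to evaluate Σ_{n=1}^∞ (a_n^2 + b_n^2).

Parseval: a_0^2/2 + Σ_{n≥1} (a_n^2+b_n^2) = (1/(2*pi)) ∫_{-2*pi}^{2*pi} v(s)^2 ds = 32*pi**2/3.
Subtract a_0^2/2 = 8*pi**2: Σ (a_n^2+b_n^2) = 8*pi**2/3.

8*pi**2/3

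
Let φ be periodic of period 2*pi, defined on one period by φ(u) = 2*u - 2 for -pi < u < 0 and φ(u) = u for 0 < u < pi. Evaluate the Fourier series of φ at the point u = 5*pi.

-pi/2 - 1

u = 5*pi differs from u = pi by 2 full period(s), and the series is 2*pi-periodic.
At u = pi the one-sided limits are φ(pi^-) = pi and φ(pi^+) = -2*pi - 2.
By Dirichlet's theorem the series converges to their average, [(pi) + (-2*pi - 2)]/2 = -pi/2 - 1.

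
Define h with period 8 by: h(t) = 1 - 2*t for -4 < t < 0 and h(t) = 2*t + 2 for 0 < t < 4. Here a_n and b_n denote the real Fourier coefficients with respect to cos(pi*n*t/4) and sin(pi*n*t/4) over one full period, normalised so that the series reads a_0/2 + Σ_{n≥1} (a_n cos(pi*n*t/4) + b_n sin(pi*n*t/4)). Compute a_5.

a_5 = 1/4 ∫_{-4}^{4} h(t) cos(5*pi*t/4) dt.
Split the integral at the breakpoints.
Integrating by parts (boundary term plus one more integral), an antiderivative of (1 - 2*t) cos(5*pi*t/4) is -8*t*sin(5*pi*t/4)/(5*pi) + 4*sin(5*pi*t/4)/(5*pi) - 32*cos(5*pi*t/4)/(25*pi**2); evaluating from -4 to 0: ∫_{-4}^{0} (1 - 2*t) cos(5*pi*t/4) dt = (-32/(25*pi**2)) - (32/(25*pi**2)) = -64/(25*pi**2).
Integrating by parts (boundary term plus one more integral), an antiderivative of (2*t + 2) cos(5*pi*t/4) is 8*t*sin(5*pi*t/4)/(5*pi) + 8*sin(5*pi*t/4)/(5*pi) + 32*cos(5*pi*t/4)/(25*pi**2); evaluating from 0 to 4: ∫_{0}^{4} (2*t + 2) cos(5*pi*t/4) dt = (-32/(25*pi**2)) - (32/(25*pi**2)) = -64/(25*pi**2).
Summing the pieces and multiplying by (1/4) gives a_5 = -32/(25*pi**2).

-32/(25*pi**2)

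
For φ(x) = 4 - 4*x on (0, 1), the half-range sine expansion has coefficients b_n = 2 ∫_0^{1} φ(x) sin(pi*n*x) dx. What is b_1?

b_1 = 2 ∫_0^{1} (4 - 4*x) sin(pi*x) dx.
Integrating by parts (boundary term plus one more integral), an antiderivative of (4 - 4*x) sin(pi*x) is 4*x*cos(pi*x)/pi - 4*sin(pi*x)/pi**2 - 4*cos(pi*x)/pi; evaluating from 0 to 1: ∫_{0}^{1} (4 - 4*x) sin(pi*x) dx = (0) - (-4/pi) = 4/pi.
Hence b_1 = 2·(4/pi) = 8/pi.

8/pi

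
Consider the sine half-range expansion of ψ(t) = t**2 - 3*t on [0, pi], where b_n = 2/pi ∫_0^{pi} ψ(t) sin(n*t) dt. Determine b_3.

2*(-4 + 9*pi*(-3 + pi))/(27*pi)

b_3 = 2/pi ∫_0^{pi} (t**2 - 3*t) sin(3*t) dt.
Integrating by parts twice (tabular method), an antiderivative of (t**2 - 3*t) sin(3*t) is -t**2*cos(3*t)/3 + 2*t*sin(3*t)/9 + t*cos(3*t) - sin(3*t)/3 + 2*cos(3*t)/27; evaluating from 0 to pi: ∫_{0}^{pi} (t**2 - 3*t) sin(3*t) dt = (-pi - 2/27 + pi**2/3) - (2/27) = -pi - 4/27 + pi**2/3.
Hence b_3 = (2/pi)·(-pi - 4/27 + pi**2/3) = 2*(-4 + 9*pi*(-3 + pi))/(27*pi).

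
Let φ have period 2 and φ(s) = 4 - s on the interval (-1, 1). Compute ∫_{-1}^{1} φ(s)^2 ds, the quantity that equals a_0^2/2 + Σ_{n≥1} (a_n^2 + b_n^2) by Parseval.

∫_{-1}^{1} φ(s)^2 ds = 98/3.

98/3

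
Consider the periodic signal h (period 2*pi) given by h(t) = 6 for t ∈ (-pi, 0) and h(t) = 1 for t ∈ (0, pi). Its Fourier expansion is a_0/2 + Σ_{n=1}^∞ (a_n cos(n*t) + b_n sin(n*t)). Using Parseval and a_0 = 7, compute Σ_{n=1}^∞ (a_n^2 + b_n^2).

25/2

Parseval: a_0^2/2 + Σ_{n≥1} (a_n^2+b_n^2) = 1/pi ∫_{-pi}^{pi} h(t)^2 dt = 37.
Subtract a_0^2/2 = 49/2: Σ (a_n^2+b_n^2) = 25/2.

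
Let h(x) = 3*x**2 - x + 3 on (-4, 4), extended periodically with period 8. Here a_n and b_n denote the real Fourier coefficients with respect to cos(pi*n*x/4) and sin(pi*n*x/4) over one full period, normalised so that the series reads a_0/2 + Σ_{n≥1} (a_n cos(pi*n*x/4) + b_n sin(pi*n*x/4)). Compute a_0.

38

a_0 = 1/4 ∫_{-4}^{4} h(x) dx = 1/4 · (152) = 38.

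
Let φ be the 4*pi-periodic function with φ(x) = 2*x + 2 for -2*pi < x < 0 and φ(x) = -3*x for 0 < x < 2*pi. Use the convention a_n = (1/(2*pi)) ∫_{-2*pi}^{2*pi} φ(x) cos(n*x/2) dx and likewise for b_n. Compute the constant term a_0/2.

a_0 = (1/(2*pi)) ∫_{-2*pi}^{2*pi} φ(x) dx = (1/(2*pi)) · (2*pi*(2 - 5*pi)) = 2 - 5*pi.
So the constant term a_0/2 = 1 - 5*pi/2.

1 - 5*pi/2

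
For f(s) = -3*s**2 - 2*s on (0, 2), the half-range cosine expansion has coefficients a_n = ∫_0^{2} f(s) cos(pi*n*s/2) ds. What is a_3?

a_3 = ∫_0^{2} (-3*s**2 - 2*s) cos(3*pi*s/2) ds.
Integrating by parts twice (tabular method), an antiderivative of (-3*s**2 - 2*s) cos(3*pi*s/2) is -2*s**2*sin(3*pi*s/2)/pi - 4*s*sin(3*pi*s/2)/(3*pi) - 8*s*cos(3*pi*s/2)/(3*pi**2) + 16*sin(3*pi*s/2)/(9*pi**3) - 8*cos(3*pi*s/2)/(9*pi**2); evaluating from 0 to 2: ∫_{0}^{2} (-3*s**2 - 2*s) cos(3*pi*s/2) ds = (56/(9*pi**2)) - (-8/(9*pi**2)) = 64/(9*pi**2).
Hence a_3 = 64/(9*pi**2).

64/(9*pi**2)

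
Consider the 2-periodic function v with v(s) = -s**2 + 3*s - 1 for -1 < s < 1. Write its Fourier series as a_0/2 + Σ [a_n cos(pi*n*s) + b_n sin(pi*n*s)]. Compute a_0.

a_0 = ∫_{-1}^{1} v(s) ds = -8/3.

-8/3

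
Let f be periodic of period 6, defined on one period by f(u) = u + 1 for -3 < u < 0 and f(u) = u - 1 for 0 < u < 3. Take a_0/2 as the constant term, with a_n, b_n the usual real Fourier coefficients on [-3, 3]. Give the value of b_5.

b_5 = 1/3 ∫_{-3}^{3} f(u) sin(5*pi*u/3) du.
f is odd and sin(5*pi*u/3) is odd, so the integrand is even and b_5 = 2/3 ∫_0^{3} f(u) sin(5*pi*u/3) du.
Integrating by parts (boundary term plus one more integral), an antiderivative of (u - 1) sin(5*pi*u/3) is -3*u*cos(5*pi*u/3)/(5*pi) + 9*sin(5*pi*u/3)/(25*pi**2) + 3*cos(5*pi*u/3)/(5*pi); evaluating from 0 to 3: ∫_{0}^{3} (u - 1) sin(5*pi*u/3) du = (6/(5*pi)) - (3/(5*pi)) = 3/(5*pi).
Hence b_5 = (2/3)·(3/(5*pi)) = 2/(5*pi).

2/(5*pi)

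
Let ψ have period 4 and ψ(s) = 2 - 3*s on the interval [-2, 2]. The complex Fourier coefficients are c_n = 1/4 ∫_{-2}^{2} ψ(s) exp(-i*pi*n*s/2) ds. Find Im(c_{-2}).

3/pi

Since ψ is real-valued, Im(c_{-2}) = -1/4 ∫_{-2}^{2} ψ(s) sin(-pi*s) ds = b_{2}/2.
Integrating by parts (boundary term plus one more integral), an antiderivative of (2 - 3*s) sin(-pi*s) is -3*s*cos(pi*s)/pi + 3*sin(pi*s)/pi**2 + 2*cos(pi*s)/pi; evaluating from -2 to 2: ∫_{-2}^{2} (2 - 3*s) sin(-pi*s) ds = (-4/pi) - (8/pi) = -12/pi.
Hence Im(c_{-2}) = (-1/4)·(-12/pi) = 3/pi.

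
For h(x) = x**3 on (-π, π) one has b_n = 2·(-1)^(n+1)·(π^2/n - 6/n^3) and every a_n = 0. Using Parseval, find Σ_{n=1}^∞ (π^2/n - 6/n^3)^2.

pi**6/14

Parseval: Σ b_n^2 = (1/π) ∫_{-π}^{π} h(x)^2 dx = 2*pi**6/7.
b_n^2 = 4·(π^2/n - 6/n^3)^2, so the sum equals (2*pi**6/7)/4 = pi**6/14.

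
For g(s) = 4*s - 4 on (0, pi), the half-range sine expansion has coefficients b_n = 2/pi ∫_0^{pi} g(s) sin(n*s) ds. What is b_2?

-4

b_2 = 2/pi ∫_0^{pi} (4*s - 4) sin(2*s) ds.
Integrating by parts (boundary term plus one more integral), an antiderivative of (4*s - 4) sin(2*s) is -2*s*cos(2*s) + sin(2*s) + 2*cos(2*s); evaluating from 0 to pi: ∫_{0}^{pi} (4*s - 4) sin(2*s) ds = (2 - 2*pi) - (2) = -2*pi.
Hence b_2 = (2/pi)·(-2*pi) = -4.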